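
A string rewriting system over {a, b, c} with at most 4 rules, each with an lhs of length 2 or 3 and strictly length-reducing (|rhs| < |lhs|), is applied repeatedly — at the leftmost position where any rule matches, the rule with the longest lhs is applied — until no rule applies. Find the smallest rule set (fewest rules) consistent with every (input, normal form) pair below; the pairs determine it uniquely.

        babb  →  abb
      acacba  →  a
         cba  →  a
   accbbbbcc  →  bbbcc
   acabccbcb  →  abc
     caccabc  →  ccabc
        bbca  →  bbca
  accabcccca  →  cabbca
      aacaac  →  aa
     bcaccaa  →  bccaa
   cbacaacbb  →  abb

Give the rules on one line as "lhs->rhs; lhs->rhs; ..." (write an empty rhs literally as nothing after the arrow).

ac->; ba->a; cb->; ccc->b

  | babb => abb
  | acacba => acba => ba => a
  | cba => a
  | accbbbbcc => cbbbbcc => bbbcc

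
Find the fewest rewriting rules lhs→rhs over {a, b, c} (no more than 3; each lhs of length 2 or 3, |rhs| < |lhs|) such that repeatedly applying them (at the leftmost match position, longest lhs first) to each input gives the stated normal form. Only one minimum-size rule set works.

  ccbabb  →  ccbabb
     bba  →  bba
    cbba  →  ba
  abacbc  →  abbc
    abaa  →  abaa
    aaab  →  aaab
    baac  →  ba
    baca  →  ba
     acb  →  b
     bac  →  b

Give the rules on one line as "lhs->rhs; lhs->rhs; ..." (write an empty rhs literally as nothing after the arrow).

ac->; cbb->b

  | ccbabb
  | bba
  | cbba => ba
  | abacbc => abbc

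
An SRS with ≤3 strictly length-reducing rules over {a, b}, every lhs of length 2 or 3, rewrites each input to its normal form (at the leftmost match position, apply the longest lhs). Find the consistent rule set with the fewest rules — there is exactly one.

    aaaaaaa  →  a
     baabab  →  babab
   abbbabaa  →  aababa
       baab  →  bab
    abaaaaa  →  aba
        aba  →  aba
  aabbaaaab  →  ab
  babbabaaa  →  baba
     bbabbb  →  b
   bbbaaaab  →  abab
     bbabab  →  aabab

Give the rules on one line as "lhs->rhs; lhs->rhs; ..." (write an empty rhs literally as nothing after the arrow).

  | aaaaaaa => aaaa => a
  | baabab => babab
  | abbbabaa => aababaa => aababa
  | baab => bab

aaa->; baa->ba; bb->a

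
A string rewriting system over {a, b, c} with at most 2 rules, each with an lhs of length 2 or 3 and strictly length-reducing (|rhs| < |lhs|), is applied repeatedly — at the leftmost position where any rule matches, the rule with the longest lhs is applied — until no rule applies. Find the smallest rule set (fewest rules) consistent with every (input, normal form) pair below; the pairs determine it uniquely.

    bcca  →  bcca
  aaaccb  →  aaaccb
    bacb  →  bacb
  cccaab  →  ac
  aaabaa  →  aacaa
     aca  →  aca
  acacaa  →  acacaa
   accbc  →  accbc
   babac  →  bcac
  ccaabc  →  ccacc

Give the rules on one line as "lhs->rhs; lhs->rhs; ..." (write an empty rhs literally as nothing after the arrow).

  | bcca
  | aaaccb
  | bacb
  | cccaab => aab => ac

ab->c; ccc->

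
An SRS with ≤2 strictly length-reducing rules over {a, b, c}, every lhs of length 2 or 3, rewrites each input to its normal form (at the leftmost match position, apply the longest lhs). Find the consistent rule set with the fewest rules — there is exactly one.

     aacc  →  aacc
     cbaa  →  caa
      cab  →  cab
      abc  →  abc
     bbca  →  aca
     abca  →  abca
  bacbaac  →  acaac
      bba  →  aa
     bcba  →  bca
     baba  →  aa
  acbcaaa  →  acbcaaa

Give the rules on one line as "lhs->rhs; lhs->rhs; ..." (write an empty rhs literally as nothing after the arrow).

ba->a; bb->a

  | aacc
  | cbaa => caa
  | cab
  | abc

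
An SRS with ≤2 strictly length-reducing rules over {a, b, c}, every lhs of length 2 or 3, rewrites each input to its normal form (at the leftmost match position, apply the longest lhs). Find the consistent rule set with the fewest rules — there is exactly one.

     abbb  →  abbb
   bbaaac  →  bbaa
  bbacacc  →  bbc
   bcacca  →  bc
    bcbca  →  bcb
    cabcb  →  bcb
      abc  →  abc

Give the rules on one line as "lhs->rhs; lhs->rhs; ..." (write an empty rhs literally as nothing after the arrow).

  | abbb
  | bbaaac => bbaa
  | bbacacc => bbacc => bbc
  | bcacca => bcca => bc

ac->; ca->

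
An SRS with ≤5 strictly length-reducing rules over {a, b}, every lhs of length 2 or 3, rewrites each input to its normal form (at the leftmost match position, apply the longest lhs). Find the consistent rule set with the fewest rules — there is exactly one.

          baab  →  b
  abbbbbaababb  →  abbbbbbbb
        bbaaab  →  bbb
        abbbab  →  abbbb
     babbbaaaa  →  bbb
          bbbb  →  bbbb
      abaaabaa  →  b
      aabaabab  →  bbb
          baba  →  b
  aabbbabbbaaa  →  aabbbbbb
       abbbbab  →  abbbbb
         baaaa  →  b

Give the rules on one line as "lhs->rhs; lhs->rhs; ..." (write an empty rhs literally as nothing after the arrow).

aba->b; ba->b; bab->b; bba->bb

  | baab => bab => b
  | abbbbbaababb => abbbbbababb => abbbbbbabb => abbbbbbbb
  | bbaaab => bbaab => bbab => bbb
  | abbbab => abbbb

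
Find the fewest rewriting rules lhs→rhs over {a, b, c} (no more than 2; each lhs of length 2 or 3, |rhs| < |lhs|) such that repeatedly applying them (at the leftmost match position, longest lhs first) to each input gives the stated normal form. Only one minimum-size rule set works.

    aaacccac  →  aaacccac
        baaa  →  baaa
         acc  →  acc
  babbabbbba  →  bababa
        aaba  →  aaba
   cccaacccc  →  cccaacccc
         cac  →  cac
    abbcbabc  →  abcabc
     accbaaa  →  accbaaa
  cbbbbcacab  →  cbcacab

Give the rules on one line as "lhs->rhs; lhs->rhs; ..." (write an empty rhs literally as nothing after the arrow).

  | aaacccac
  | baaa
  | acc
  | babbabbbba => bababbbba => bababbba => bababba => bababa

bb->b; bcb->bc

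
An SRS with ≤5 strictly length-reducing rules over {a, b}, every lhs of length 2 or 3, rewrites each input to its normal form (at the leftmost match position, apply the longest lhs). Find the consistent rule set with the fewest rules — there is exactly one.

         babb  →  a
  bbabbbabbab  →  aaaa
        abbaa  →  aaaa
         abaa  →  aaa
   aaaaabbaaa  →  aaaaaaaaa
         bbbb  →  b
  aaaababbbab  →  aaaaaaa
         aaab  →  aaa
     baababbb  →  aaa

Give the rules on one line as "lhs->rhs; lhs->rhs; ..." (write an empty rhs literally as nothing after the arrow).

  | babb => baa => a
  | bbabbbabbab => babbbabbab => baababbab => ababbab => aabbab => aaaab => aaaa
  | abbaa => aaaa
  | abaa => aaa

ab->a; abb->aa; baa->a; bb->b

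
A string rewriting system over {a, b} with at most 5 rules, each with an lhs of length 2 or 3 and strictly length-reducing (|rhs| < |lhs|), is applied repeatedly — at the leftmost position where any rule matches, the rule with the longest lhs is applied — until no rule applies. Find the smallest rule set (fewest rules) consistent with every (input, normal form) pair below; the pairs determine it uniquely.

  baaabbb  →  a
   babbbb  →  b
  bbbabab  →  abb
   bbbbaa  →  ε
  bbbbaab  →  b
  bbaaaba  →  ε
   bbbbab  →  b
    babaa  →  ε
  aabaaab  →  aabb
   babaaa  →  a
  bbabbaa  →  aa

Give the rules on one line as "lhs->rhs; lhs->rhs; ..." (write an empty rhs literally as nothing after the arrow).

aba->ab; ba->; baa->; bbb->

  | baaabbb => abbb => a
  | babbbb => bbbb => b
  | bbbabab => abab => abb
  | bbbbaa => baa => ε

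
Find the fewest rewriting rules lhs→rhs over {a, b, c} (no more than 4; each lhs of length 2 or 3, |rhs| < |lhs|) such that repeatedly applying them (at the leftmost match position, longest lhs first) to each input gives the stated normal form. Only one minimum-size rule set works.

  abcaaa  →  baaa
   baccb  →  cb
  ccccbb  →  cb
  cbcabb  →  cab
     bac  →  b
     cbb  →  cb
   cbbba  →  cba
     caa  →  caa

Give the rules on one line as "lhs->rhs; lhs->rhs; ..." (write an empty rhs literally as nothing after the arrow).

  | abcaaa => acaaa => baaa
  | baccb => bbcb => bcb => cb
  | ccccbb => cccbb => ccbb => cbb => cb
  | cbcabb => ccabb => cabb => cab

ac->b; bb->b; bc->c; cc->c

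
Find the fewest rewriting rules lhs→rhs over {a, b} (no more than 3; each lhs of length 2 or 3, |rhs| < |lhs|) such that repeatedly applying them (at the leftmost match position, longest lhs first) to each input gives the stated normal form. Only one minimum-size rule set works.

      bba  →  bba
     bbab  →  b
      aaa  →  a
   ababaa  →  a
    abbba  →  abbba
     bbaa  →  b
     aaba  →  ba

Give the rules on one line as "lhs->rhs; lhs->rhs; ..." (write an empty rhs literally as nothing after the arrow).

aa->; baa->; bab->

  | bba
  | bbab => b
  | aaa => a
  | ababaa => aaa => a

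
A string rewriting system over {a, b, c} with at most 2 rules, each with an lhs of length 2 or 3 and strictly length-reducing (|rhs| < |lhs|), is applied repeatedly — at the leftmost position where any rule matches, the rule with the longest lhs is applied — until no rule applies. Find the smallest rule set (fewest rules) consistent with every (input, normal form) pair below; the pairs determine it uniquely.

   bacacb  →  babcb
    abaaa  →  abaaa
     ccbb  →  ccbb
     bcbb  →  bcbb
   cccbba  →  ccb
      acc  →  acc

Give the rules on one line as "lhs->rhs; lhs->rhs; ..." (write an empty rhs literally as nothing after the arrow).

  | bacacb => babcb
  | abaaa
  | ccbb
  | bcbb

bba->a; ca->b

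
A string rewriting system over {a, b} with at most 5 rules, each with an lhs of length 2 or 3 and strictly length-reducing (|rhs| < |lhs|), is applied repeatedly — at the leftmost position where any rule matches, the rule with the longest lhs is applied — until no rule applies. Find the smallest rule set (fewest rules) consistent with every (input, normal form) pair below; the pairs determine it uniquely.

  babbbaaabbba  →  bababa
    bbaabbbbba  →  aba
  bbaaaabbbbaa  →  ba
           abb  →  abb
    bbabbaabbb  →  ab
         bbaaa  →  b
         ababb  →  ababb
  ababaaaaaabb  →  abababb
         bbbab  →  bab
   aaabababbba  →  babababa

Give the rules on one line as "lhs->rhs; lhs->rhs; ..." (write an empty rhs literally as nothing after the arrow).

aa->b; baa->ba; bba->; bbb->b

  | babbbaaabbba => babaaabbba => babaabbba => bababbba => bababa
  | bbaabbbbba => abbbbba => abbba => aba
  | bbaaaabbbbaa => aaabbbbaa => babbbbaa => babbaa => baa => ba
  | abb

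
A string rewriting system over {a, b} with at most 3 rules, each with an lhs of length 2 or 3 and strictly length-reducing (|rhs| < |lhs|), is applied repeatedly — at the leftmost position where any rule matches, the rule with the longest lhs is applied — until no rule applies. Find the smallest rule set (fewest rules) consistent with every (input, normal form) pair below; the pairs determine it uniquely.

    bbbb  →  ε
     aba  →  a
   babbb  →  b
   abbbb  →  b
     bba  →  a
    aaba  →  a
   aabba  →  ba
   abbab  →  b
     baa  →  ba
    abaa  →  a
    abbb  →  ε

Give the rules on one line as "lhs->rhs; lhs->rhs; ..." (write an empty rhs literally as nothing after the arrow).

aa->a; ab->; bb->

  | bbbb => bb => ε
  | aba => a
  | babbb => bbb => b
  | abbbb => bbb => b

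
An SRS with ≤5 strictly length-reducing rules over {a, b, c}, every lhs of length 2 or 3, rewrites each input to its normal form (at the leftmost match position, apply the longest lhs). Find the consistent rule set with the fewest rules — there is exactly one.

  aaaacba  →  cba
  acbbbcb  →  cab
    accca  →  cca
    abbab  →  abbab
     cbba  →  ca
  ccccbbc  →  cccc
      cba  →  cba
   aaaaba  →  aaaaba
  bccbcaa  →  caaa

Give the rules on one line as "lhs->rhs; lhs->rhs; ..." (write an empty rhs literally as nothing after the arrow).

  | aaaacba => aaacba => aacba => acba => cba
  | acbbbcb => cbbbcb => acbcb => cbcb => cab
  | accca => cca
  | abbab

ac->c; acc->c; bc->a; cbb->ac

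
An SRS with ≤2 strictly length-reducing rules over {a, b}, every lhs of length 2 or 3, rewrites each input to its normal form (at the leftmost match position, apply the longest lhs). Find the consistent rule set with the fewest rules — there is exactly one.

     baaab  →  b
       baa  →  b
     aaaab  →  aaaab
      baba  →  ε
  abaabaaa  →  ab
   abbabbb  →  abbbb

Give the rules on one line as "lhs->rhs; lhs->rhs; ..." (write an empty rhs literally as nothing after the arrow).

ba->; baa->b

  | baaab => bab => b
  | baa => b
  | aaaab
  | baba => ba => ε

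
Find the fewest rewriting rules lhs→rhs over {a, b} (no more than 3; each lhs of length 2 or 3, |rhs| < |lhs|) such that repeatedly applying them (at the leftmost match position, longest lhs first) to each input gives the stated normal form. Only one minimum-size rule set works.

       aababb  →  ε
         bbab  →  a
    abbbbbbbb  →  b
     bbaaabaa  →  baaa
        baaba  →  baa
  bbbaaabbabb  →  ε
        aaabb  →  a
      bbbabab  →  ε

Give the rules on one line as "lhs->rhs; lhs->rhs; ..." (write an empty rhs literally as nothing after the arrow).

ab->; bb->a; bba->b

  | aababb => aabb => ab => ε
  | bbab => bb => a
  | abbbbbbbb => bbbbbbb => abbbbb => bbbb => abb => b
  | bbaaabaa => baabaa => baaa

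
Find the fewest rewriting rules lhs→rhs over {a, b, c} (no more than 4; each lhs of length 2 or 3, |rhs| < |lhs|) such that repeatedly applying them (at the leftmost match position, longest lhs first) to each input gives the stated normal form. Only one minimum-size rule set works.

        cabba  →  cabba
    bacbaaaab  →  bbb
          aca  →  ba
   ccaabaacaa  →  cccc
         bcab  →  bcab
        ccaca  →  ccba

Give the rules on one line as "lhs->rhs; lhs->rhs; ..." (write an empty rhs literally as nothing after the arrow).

aa->c; ac->b; bcc->

  | cabba
  | bacbaaaab => bbbaaaab => bbbcaab => bbbccb => bbb
  | aca => ba
  | ccaabaacaa => cccbaacaa => cccbccaa => cccaa => cccc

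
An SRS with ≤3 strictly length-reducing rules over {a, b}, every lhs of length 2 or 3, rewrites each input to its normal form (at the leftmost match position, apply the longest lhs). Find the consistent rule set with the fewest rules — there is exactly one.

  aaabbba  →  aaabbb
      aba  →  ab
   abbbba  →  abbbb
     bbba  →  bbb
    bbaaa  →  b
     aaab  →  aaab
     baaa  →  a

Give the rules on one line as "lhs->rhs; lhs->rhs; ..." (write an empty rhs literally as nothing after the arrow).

  | aaabbba => aaabbb
  | aba => ab
  | abbbba => abbbb
  | bbba => bbb

ba->b; baa->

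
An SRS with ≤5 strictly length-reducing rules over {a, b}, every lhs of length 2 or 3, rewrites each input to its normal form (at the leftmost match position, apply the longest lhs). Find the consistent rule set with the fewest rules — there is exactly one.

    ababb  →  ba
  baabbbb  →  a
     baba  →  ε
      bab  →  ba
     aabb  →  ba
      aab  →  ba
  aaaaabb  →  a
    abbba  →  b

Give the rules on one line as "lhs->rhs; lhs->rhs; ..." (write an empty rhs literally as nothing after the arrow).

  | ababb => aabb => bab => ba
  | baabbbb => bbabbb => abbb => abb => ab => a
  | baba => baa => bb => ε
  | bab => ba

aa->b; aab->ba; ab->a; bb->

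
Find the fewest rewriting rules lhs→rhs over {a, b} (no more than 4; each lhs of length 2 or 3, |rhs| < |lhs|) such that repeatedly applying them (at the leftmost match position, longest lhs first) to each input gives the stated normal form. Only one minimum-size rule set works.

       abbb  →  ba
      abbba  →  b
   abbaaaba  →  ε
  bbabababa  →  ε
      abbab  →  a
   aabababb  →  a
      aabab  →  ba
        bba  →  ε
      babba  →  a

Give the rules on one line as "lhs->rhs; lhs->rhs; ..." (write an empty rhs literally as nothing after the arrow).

  | abbb => bab => ba
  | abbba => baba => baa => b
  | abbaaaba => baaaaba => baaba => bba => aa => ε
  | bbabababa => aabababa => bababa => baaba => bba => aa => ε

aa->; ab->a; abb->ba; bb->a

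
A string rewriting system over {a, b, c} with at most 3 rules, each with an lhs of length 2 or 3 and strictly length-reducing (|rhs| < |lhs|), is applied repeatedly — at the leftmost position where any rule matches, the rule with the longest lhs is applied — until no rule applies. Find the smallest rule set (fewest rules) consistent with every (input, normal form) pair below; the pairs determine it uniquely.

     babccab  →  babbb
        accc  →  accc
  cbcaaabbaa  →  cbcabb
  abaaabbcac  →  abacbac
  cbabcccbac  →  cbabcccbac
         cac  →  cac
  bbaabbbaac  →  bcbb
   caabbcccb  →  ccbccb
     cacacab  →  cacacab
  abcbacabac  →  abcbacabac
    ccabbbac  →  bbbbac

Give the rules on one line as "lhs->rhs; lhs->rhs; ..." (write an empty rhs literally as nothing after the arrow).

aa->; bbc->cb; cca->b

  | babccab => babbb
  | accc
  | cbcaaabbaa => cbcabbaa => cbcabb
  | abaaabbcac => ababbcac => abacbac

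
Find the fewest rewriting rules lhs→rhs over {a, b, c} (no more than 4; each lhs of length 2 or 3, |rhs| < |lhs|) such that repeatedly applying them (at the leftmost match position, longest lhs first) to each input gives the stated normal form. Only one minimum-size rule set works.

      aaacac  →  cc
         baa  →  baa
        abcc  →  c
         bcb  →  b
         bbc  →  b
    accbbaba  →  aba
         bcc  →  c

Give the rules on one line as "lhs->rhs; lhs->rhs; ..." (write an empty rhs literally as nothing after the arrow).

ac->c; bc->; cb->

  | aaacac => aacac => acac => cac => cc
  | baa
  | abcc => ac => c
  | bcb => b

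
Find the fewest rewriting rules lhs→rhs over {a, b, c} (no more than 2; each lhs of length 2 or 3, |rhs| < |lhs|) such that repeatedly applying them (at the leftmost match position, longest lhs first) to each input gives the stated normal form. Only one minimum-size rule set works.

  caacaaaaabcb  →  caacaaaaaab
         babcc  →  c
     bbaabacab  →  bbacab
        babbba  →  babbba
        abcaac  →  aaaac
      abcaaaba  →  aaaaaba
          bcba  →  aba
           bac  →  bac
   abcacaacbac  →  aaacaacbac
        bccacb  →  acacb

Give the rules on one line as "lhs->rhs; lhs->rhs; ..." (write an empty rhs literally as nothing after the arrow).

  | caacaaaaabcb => caacaaaaaab
  | babcc => baac => c
  | bbaabacab => bbacab
  | babbba

baa->; bc->a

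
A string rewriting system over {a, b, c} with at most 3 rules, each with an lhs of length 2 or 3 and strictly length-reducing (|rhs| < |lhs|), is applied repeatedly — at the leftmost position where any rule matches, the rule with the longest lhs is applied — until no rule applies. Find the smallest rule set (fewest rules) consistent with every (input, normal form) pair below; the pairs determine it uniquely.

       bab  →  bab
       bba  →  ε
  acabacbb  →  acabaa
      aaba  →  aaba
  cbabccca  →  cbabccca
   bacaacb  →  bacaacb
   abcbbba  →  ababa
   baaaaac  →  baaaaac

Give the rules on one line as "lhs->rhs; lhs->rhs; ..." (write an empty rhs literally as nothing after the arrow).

  | bab
  | bba => ε
  | acabacbb => acabaa
  | aaba

bba->; cbb->a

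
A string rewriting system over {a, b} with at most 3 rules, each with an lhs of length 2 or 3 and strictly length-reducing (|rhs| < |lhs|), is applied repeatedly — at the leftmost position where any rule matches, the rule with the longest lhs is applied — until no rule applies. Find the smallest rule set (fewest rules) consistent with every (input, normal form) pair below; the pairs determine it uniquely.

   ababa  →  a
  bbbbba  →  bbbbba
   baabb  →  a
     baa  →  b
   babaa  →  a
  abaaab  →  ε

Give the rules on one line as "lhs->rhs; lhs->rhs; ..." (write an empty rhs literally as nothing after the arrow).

aa->; aab->a; bab->a

  | ababa => aaa => a
  | bbbbba
  | baabb => bab => a
  | baa => b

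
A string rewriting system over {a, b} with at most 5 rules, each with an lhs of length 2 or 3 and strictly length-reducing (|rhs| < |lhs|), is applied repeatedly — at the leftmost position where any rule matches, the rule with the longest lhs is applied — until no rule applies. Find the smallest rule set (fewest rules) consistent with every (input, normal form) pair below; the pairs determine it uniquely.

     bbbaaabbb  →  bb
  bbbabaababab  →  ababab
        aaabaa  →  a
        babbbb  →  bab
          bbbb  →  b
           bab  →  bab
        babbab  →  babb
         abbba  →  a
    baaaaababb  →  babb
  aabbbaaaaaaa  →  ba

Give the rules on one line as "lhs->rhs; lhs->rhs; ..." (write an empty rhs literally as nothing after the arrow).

  | bbbaaabbb => aaabbb => aabbb => bb
  | bbbabaababab => abaababab => ababab
  | aaabaa => aabaa => aa => a
  | babbbb => bab

aa->a; aab->; bba->b; bbb->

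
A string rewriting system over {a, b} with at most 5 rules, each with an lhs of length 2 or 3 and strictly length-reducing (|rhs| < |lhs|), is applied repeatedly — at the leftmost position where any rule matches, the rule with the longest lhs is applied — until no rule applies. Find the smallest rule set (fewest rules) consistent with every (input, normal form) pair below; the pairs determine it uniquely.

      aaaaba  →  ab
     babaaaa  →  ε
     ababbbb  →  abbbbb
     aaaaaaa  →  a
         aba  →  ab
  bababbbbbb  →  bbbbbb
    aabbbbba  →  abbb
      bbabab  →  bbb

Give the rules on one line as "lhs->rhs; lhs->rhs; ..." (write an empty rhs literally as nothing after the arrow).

aa->b; aba->ab; ba->; bba->ab

  | aaaaba => baaba => aba => ab
  | babaaaa => baaaa => aaa => ba => ε
  | ababbbb => abbbbb
  | aaaaaaa => baaaaa => aaaa => baa => a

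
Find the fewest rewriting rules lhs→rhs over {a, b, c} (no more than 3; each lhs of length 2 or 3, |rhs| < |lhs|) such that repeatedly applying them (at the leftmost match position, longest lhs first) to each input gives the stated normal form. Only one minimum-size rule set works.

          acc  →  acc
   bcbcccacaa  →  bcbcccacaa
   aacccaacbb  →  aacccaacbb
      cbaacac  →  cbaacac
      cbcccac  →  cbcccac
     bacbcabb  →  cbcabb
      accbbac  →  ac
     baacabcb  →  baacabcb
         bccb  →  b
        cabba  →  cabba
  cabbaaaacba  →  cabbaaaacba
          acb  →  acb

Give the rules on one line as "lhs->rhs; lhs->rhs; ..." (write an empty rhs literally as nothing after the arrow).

bac->c; ccb->

  | acc
  | bcbcccacaa
  | aacccaacbb
  | cbaacac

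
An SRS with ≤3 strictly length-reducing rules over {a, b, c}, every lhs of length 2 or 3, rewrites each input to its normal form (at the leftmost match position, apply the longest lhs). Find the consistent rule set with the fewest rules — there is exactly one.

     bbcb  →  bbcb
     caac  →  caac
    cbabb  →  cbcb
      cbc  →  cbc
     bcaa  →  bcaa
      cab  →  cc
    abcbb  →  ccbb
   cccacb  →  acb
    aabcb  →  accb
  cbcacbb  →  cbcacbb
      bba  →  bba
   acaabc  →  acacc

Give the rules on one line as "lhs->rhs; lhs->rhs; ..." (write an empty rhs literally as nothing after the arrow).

  | bbcb
  | caac
  | cbabb => cbcb
  | cbc

ab->c; ccc->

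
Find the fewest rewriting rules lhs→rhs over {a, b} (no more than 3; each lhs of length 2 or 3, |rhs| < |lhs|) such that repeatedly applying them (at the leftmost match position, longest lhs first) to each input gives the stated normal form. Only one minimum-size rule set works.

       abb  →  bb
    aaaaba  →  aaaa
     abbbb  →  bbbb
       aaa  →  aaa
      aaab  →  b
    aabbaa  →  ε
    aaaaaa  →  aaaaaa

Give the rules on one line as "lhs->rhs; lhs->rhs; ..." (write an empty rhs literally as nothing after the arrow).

ab->b; aba->a; ba->

  | abb => bb
  | aaaaba => aaaa
  | abbbb => bbbb
  | aaa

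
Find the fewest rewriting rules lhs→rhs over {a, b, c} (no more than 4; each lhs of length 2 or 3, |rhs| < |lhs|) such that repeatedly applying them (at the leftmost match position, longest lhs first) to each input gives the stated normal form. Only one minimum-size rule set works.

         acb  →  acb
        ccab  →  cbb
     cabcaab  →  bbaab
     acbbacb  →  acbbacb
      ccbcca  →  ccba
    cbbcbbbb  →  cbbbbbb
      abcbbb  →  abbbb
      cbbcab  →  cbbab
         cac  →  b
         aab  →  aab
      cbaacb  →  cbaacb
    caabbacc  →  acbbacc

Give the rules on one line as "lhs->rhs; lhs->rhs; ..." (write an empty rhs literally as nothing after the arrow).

  | acb
  | ccab => cbb
  | cabcaab => bbcaab => bbaab
  | acbbacb

bc->b; ca->b; caa->ac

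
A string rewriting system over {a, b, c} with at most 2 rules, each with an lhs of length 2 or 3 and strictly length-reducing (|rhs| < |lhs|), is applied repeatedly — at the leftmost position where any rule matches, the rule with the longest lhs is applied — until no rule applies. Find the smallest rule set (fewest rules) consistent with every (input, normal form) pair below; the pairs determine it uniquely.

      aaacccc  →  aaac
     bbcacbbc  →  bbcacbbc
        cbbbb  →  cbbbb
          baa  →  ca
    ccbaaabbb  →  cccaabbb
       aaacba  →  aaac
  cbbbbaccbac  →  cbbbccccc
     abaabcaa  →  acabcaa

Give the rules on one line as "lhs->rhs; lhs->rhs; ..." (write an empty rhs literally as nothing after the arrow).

acc->ac; ba->c

  | aaacccc => aaaccc => aaacc => aaac
  | bbcacbbc
  | cbbbb
  | baa => ca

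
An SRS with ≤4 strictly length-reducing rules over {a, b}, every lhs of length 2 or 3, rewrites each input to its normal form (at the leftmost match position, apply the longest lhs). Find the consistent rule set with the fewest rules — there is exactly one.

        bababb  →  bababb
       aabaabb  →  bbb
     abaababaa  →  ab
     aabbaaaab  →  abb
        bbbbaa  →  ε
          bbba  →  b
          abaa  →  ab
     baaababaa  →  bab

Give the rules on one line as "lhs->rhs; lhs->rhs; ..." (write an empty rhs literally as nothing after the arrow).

  | bababb
  | aabaabb => baabb => bbb
  | abaababaa => abbabaa => abaa => ab
  | aabbaaaab => bbaaaab => aaab => abb

aa->; aaa->ab; bba->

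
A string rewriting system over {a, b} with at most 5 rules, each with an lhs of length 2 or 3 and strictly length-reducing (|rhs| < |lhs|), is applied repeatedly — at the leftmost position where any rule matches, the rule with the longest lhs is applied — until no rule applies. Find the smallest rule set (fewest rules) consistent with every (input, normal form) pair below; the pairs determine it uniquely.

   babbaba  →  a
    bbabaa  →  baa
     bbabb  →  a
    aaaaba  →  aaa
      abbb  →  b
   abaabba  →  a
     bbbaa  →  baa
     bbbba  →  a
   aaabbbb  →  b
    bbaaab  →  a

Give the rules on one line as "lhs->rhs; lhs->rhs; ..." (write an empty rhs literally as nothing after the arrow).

aab->; ab->b; bb->a; bba->a

  | babbaba => bbbaba => ababa => baba => bba => a
  | bbabaa => abaa => baa
  | bbabb => abb => bb => a
  | aaaaba => aaa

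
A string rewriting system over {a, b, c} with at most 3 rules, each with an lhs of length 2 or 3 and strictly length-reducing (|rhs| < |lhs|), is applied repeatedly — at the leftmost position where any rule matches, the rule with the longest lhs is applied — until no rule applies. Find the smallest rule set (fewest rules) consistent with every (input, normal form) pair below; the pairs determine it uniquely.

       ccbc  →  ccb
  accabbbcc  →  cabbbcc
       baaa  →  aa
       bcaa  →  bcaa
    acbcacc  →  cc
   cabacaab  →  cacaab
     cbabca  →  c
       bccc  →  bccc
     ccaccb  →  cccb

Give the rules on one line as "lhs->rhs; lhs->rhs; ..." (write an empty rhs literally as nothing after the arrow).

  | ccbc => ccb
  | accabbbcc => cabbbcc
  | baaa => aa
  | bcaa

acc->c; ba->; cbc->cb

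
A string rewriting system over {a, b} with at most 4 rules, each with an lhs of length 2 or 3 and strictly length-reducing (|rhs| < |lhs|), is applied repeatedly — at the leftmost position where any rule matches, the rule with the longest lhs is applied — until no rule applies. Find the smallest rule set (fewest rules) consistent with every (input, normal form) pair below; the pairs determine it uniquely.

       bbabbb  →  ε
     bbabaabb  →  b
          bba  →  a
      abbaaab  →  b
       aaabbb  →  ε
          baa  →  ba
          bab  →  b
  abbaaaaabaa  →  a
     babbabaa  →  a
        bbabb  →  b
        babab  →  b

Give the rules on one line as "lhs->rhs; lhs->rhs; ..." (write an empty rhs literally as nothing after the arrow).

  | bbabbb => abbb => bb => ε
  | bbabaabb => abaabb => aabb => abb => b
  | bba => a
  | abbaaab => baaab => bbb => b

aa->a; aaa->b; ab->; bb->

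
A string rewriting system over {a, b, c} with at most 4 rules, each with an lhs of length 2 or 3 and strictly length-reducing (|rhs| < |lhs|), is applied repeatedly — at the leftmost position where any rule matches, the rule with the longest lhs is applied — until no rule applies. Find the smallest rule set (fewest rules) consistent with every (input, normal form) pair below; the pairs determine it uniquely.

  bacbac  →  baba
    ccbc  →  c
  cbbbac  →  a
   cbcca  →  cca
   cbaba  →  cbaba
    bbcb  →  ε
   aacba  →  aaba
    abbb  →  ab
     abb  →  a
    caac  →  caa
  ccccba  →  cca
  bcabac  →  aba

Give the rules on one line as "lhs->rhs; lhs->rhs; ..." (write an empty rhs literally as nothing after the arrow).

  | bacbac => babac => baba
  | ccbc => c
  | cbbbac => ccbac => ac => a
  | cbcca => cca

ac->a; bb->c; bc->; ccb->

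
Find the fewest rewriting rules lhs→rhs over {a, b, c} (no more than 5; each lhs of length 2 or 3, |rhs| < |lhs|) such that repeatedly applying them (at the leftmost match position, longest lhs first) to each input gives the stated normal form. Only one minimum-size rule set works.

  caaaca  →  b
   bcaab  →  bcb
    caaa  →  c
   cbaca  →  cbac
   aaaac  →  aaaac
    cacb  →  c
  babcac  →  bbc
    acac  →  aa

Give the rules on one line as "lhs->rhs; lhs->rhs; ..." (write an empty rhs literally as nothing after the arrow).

  | caaaca => caaca => caca => cca => b
  | bcaab => bcab => bcb
  | caaa => caa => ca => c
  | cbaca => cbac

ab->c; ca->c; cc->a; cca->b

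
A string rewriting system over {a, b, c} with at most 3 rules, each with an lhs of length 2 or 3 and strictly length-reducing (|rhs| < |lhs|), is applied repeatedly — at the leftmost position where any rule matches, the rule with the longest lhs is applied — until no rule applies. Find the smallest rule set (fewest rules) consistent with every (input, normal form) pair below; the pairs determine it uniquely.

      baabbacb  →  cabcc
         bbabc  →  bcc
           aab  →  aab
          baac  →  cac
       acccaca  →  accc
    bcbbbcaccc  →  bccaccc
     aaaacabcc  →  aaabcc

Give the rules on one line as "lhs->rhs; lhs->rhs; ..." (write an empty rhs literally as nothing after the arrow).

aca->; ba->c; cb->c

  | baabbacb => cabbacb => cabccb => cabcc
  | bbabc => bcbc => bcc
  | aab
  | baac => cac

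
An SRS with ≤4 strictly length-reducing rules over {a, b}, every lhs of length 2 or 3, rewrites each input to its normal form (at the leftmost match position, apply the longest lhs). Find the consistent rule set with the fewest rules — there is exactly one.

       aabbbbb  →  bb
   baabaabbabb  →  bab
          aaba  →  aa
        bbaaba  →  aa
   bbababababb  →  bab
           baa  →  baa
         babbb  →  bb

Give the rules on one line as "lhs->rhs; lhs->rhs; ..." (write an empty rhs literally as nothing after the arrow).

aab->a; aba->aa; abb->; bba->

  | aabbbbb => abbbb => bb
  | baabaabbabb => baaabbabb => baababb => baabb => bab
  | aaba => aa
  | bbaaba => aba => aa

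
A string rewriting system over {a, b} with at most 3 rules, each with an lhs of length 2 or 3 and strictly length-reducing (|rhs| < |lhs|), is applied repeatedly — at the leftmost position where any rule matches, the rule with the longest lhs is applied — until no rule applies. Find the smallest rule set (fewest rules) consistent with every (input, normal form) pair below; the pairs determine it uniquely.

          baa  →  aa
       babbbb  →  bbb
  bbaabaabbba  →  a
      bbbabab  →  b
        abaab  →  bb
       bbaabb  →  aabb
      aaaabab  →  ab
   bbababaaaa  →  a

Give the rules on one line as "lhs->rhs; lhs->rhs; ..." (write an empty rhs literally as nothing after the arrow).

aaa->b; ba->a; bab->

  | baa => aa
  | babbbb => bbb
  | bbaabaabbba => baabaabbba => aabaabbba => aaaabbba => babbba => bba => ba => a
  | bbbabab => bbab => b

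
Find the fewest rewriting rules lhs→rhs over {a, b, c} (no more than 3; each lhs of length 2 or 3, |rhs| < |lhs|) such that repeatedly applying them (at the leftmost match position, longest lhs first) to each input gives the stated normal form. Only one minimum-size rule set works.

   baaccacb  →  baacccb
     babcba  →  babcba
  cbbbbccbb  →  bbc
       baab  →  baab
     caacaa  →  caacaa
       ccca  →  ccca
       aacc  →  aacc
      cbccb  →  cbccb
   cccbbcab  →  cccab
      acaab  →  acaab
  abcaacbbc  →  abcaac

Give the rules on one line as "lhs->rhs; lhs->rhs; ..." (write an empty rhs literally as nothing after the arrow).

  | baaccacb => baacccb
  | babcba
  | cbbbbccbb => bbccbb => bbc
  | baab

cac->cc; cbb->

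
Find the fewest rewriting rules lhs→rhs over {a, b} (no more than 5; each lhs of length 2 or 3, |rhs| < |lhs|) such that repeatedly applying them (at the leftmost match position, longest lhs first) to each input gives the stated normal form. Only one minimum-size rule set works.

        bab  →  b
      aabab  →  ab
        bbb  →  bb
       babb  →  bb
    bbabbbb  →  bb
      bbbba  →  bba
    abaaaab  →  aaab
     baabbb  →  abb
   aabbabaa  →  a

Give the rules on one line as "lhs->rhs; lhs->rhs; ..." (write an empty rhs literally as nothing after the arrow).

  | bab => b
  | aabab => ab
  | bbb => bb
  | babb => bb

aba->; baa->a; bab->b; bbb->bb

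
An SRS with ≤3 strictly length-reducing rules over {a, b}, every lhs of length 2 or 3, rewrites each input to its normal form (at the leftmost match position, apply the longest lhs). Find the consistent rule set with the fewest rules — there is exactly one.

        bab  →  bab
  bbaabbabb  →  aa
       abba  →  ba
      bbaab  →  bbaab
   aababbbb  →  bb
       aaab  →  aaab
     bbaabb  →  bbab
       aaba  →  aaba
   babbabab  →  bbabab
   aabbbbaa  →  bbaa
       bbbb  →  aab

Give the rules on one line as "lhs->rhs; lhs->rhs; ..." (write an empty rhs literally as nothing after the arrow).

  | bab
  | bbaabbabb => bbababb => bbabb => bbb => aa
  | abba => ba
  | bbaab

abb->b; bbb->aa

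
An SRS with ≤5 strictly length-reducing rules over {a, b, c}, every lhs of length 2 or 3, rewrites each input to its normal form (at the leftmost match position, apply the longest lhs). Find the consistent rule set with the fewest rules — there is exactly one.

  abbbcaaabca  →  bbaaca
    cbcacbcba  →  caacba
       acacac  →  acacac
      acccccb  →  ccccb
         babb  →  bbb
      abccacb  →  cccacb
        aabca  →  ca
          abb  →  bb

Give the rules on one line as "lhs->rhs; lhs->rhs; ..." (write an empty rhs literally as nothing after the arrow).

  | abbbcaaabca => bbbcaaabca => bbaaaabca => bbaaacca => bbaaca
  | cbcacbcba => caacbcba => caacaba => caacba
  | acacac
  | acccccb => ccccb

ab->b; abc->cc; acc->c; bc->a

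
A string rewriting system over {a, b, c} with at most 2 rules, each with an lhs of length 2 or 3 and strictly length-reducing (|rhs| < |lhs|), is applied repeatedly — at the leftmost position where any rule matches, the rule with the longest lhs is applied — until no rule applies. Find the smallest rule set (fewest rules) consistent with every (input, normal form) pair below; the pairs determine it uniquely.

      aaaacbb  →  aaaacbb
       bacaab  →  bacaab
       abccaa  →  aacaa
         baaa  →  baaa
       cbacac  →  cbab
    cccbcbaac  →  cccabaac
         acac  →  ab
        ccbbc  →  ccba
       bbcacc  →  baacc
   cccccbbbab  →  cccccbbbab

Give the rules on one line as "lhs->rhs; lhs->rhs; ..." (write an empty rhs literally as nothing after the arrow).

bc->a; cac->b

  | aaaacbb
  | bacaab
  | abccaa => aacaa
  | baaa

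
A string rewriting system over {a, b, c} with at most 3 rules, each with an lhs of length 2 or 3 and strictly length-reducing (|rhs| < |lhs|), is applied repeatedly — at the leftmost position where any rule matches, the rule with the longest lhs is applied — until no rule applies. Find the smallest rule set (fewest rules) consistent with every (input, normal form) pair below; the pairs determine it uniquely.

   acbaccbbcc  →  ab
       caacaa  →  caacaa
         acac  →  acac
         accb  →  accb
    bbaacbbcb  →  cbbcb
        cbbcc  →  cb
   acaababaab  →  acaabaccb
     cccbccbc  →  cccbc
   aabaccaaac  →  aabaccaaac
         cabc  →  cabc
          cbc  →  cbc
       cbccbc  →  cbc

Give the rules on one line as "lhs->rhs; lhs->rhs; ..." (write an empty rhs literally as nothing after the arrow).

baa->cc; bcc->; cba->b

  | acbaccbbcc => abccbbcc => abbcc => ab
  | caacaa
  | acac
  | accb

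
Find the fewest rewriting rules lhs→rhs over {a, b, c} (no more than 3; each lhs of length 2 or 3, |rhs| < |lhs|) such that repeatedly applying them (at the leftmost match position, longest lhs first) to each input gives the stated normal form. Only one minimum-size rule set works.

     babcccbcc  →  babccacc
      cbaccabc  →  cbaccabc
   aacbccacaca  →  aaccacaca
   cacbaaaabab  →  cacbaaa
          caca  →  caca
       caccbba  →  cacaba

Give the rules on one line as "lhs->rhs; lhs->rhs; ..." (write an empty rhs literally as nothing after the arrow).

  | babcccbcc => babccacc
  | cbaccabc
  | aacbccacaca => aaccacaca
  | cacbaaaabab => cacbaaaab => cacbaaa

aab->a; cbc->c; ccb->ca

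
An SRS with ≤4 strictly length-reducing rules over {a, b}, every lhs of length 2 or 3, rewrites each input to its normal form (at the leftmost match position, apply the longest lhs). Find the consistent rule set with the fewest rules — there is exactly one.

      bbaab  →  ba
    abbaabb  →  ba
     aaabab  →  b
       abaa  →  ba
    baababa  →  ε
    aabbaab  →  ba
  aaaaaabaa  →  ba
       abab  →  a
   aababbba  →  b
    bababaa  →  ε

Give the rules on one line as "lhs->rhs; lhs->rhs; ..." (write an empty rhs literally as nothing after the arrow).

  | bbaab => aaab => bab => ba
  | abbaabb => abaabb => aaabb => babb => bab => ba
  | aaabab => babab => baab => b
  | abaa => aaa => ba

aa->b; ab->a; baa->; bb->a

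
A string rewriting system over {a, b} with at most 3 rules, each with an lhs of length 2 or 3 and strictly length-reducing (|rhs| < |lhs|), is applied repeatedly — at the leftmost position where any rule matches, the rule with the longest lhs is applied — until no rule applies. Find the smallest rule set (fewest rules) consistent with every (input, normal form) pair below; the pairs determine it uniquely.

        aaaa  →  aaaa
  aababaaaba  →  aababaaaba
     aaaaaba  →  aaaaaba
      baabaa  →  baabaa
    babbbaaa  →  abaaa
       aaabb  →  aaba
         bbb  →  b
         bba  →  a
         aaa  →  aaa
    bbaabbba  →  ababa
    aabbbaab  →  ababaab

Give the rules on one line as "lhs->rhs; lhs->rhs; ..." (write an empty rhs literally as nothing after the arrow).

abb->ba; bb->

  | aaaa
  | aababaaaba
  | aaaaaba
  | baabaa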